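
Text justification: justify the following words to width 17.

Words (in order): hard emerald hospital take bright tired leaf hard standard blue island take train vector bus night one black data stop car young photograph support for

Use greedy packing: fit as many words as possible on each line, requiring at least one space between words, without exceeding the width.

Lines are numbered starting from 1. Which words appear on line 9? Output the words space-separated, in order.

Line 1: ['hard', 'emerald'] (min_width=12, slack=5)
Line 2: ['hospital', 'take'] (min_width=13, slack=4)
Line 3: ['bright', 'tired', 'leaf'] (min_width=17, slack=0)
Line 4: ['hard', 'standard'] (min_width=13, slack=4)
Line 5: ['blue', 'island', 'take'] (min_width=16, slack=1)
Line 6: ['train', 'vector', 'bus'] (min_width=16, slack=1)
Line 7: ['night', 'one', 'black'] (min_width=15, slack=2)
Line 8: ['data', 'stop', 'car'] (min_width=13, slack=4)
Line 9: ['young', 'photograph'] (min_width=16, slack=1)
Line 10: ['support', 'for'] (min_width=11, slack=6)

Answer: young photograph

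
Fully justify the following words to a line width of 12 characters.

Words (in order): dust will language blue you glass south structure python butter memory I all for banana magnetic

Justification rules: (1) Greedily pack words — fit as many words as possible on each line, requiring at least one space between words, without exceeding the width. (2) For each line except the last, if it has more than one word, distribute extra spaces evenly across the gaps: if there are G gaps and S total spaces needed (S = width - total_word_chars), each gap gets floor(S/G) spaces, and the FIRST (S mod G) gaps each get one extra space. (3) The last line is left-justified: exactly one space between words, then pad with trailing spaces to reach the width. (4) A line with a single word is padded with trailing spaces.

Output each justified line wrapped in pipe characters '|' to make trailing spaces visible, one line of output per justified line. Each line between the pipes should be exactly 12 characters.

Answer: |dust    will|
|language    |
|blue     you|
|glass  south|
|structure   |
|python      |
|butter      |
|memory I all|
|for   banana|
|magnetic    |

Derivation:
Line 1: ['dust', 'will'] (min_width=9, slack=3)
Line 2: ['language'] (min_width=8, slack=4)
Line 3: ['blue', 'you'] (min_width=8, slack=4)
Line 4: ['glass', 'south'] (min_width=11, slack=1)
Line 5: ['structure'] (min_width=9, slack=3)
Line 6: ['python'] (min_width=6, slack=6)
Line 7: ['butter'] (min_width=6, slack=6)
Line 8: ['memory', 'I', 'all'] (min_width=12, slack=0)
Line 9: ['for', 'banana'] (min_width=10, slack=2)
Line 10: ['magnetic'] (min_width=8, slack=4)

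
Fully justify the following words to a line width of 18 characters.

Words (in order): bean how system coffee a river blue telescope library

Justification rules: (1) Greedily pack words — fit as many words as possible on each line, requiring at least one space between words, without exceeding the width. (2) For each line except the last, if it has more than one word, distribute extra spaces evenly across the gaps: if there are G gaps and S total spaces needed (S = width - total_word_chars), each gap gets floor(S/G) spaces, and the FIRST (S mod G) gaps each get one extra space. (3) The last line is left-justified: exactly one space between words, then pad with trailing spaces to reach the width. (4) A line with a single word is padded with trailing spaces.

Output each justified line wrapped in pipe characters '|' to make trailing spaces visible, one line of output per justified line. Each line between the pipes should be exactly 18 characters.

Line 1: ['bean', 'how', 'system'] (min_width=15, slack=3)
Line 2: ['coffee', 'a', 'river'] (min_width=14, slack=4)
Line 3: ['blue', 'telescope'] (min_width=14, slack=4)
Line 4: ['library'] (min_width=7, slack=11)

Answer: |bean   how  system|
|coffee   a   river|
|blue     telescope|
|library           |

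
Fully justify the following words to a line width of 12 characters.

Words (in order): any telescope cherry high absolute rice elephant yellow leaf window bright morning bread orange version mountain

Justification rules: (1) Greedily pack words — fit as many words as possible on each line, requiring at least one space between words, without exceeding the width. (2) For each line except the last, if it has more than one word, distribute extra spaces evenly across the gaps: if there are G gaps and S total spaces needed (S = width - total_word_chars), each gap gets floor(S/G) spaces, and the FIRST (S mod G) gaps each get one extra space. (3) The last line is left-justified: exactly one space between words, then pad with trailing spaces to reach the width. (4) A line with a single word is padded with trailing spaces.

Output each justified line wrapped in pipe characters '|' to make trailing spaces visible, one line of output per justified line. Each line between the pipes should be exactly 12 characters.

Line 1: ['any'] (min_width=3, slack=9)
Line 2: ['telescope'] (min_width=9, slack=3)
Line 3: ['cherry', 'high'] (min_width=11, slack=1)
Line 4: ['absolute'] (min_width=8, slack=4)
Line 5: ['rice'] (min_width=4, slack=8)
Line 6: ['elephant'] (min_width=8, slack=4)
Line 7: ['yellow', 'leaf'] (min_width=11, slack=1)
Line 8: ['window'] (min_width=6, slack=6)
Line 9: ['bright'] (min_width=6, slack=6)
Line 10: ['morning'] (min_width=7, slack=5)
Line 11: ['bread', 'orange'] (min_width=12, slack=0)
Line 12: ['version'] (min_width=7, slack=5)
Line 13: ['mountain'] (min_width=8, slack=4)

Answer: |any         |
|telescope   |
|cherry  high|
|absolute    |
|rice        |
|elephant    |
|yellow  leaf|
|window      |
|bright      |
|morning     |
|bread orange|
|version     |
|mountain    |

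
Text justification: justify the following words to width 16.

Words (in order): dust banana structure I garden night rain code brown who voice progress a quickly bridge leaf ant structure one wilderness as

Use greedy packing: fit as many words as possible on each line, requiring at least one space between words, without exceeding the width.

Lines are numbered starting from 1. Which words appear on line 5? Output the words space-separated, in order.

Answer: who voice

Derivation:
Line 1: ['dust', 'banana'] (min_width=11, slack=5)
Line 2: ['structure', 'I'] (min_width=11, slack=5)
Line 3: ['garden', 'night'] (min_width=12, slack=4)
Line 4: ['rain', 'code', 'brown'] (min_width=15, slack=1)
Line 5: ['who', 'voice'] (min_width=9, slack=7)
Line 6: ['progress', 'a'] (min_width=10, slack=6)
Line 7: ['quickly', 'bridge'] (min_width=14, slack=2)
Line 8: ['leaf', 'ant'] (min_width=8, slack=8)
Line 9: ['structure', 'one'] (min_width=13, slack=3)
Line 10: ['wilderness', 'as'] (min_width=13, slack=3)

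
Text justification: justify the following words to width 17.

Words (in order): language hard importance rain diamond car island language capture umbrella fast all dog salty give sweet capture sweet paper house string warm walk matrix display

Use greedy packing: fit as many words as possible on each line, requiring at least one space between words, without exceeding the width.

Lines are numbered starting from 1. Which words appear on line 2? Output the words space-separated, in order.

Answer: importance rain

Derivation:
Line 1: ['language', 'hard'] (min_width=13, slack=4)
Line 2: ['importance', 'rain'] (min_width=15, slack=2)
Line 3: ['diamond', 'car'] (min_width=11, slack=6)
Line 4: ['island', 'language'] (min_width=15, slack=2)
Line 5: ['capture', 'umbrella'] (min_width=16, slack=1)
Line 6: ['fast', 'all', 'dog'] (min_width=12, slack=5)
Line 7: ['salty', 'give', 'sweet'] (min_width=16, slack=1)
Line 8: ['capture', 'sweet'] (min_width=13, slack=4)
Line 9: ['paper', 'house'] (min_width=11, slack=6)
Line 10: ['string', 'warm', 'walk'] (min_width=16, slack=1)
Line 11: ['matrix', 'display'] (min_width=14, slack=3)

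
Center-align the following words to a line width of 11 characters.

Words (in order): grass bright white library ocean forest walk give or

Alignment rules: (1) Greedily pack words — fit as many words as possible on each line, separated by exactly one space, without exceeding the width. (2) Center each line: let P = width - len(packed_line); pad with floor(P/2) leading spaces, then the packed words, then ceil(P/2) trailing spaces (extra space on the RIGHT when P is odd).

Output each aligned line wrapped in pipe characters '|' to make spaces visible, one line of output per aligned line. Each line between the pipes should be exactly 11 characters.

Answer: |   grass   |
|  bright   |
|   white   |
|  library  |
|   ocean   |
|forest walk|
|  give or  |

Derivation:
Line 1: ['grass'] (min_width=5, slack=6)
Line 2: ['bright'] (min_width=6, slack=5)
Line 3: ['white'] (min_width=5, slack=6)
Line 4: ['library'] (min_width=7, slack=4)
Line 5: ['ocean'] (min_width=5, slack=6)
Line 6: ['forest', 'walk'] (min_width=11, slack=0)
Line 7: ['give', 'or'] (min_width=7, slack=4)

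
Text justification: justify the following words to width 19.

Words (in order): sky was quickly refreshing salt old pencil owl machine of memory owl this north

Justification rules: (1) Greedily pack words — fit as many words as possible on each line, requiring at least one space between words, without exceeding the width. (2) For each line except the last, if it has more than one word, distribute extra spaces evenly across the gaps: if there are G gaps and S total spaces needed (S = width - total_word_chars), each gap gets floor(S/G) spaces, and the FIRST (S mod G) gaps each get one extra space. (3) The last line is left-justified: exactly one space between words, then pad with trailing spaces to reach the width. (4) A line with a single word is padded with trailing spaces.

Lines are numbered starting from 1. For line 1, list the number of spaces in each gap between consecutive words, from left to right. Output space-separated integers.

Line 1: ['sky', 'was', 'quickly'] (min_width=15, slack=4)
Line 2: ['refreshing', 'salt', 'old'] (min_width=19, slack=0)
Line 3: ['pencil', 'owl', 'machine'] (min_width=18, slack=1)
Line 4: ['of', 'memory', 'owl', 'this'] (min_width=18, slack=1)
Line 5: ['north'] (min_width=5, slack=14)

Answer: 3 3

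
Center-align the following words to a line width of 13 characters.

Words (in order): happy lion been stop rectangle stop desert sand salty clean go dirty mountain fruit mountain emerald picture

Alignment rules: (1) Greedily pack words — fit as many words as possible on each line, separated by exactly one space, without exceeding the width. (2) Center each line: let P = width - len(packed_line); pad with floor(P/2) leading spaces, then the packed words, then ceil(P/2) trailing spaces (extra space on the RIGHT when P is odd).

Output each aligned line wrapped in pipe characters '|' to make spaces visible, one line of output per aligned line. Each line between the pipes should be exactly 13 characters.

Answer: | happy lion  |
|  been stop  |
|  rectangle  |
| stop desert |
| sand salty  |
|  clean go   |
|    dirty    |
|  mountain   |
|    fruit    |
|  mountain   |
|   emerald   |
|   picture   |

Derivation:
Line 1: ['happy', 'lion'] (min_width=10, slack=3)
Line 2: ['been', 'stop'] (min_width=9, slack=4)
Line 3: ['rectangle'] (min_width=9, slack=4)
Line 4: ['stop', 'desert'] (min_width=11, slack=2)
Line 5: ['sand', 'salty'] (min_width=10, slack=3)
Line 6: ['clean', 'go'] (min_width=8, slack=5)
Line 7: ['dirty'] (min_width=5, slack=8)
Line 8: ['mountain'] (min_width=8, slack=5)
Line 9: ['fruit'] (min_width=5, slack=8)
Line 10: ['mountain'] (min_width=8, slack=5)
Line 11: ['emerald'] (min_width=7, slack=6)
Line 12: ['picture'] (min_width=7, slack=6)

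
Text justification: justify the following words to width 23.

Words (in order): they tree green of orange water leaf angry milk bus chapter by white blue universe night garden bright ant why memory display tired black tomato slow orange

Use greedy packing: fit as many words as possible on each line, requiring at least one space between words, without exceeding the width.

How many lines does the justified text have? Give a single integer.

Line 1: ['they', 'tree', 'green', 'of'] (min_width=18, slack=5)
Line 2: ['orange', 'water', 'leaf', 'angry'] (min_width=23, slack=0)
Line 3: ['milk', 'bus', 'chapter', 'by'] (min_width=19, slack=4)
Line 4: ['white', 'blue', 'universe'] (min_width=19, slack=4)
Line 5: ['night', 'garden', 'bright', 'ant'] (min_width=23, slack=0)
Line 6: ['why', 'memory', 'display'] (min_width=18, slack=5)
Line 7: ['tired', 'black', 'tomato', 'slow'] (min_width=23, slack=0)
Line 8: ['orange'] (min_width=6, slack=17)
Total lines: 8

Answer: 8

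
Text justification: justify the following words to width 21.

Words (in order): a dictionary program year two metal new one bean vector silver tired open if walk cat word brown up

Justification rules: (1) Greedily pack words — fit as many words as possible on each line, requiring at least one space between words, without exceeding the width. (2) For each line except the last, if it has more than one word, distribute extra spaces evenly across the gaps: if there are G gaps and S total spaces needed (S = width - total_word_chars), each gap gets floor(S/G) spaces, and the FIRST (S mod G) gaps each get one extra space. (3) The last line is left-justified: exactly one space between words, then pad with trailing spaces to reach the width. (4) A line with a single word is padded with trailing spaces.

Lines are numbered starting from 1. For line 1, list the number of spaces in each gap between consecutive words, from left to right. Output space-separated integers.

Line 1: ['a', 'dictionary', 'program'] (min_width=20, slack=1)
Line 2: ['year', 'two', 'metal', 'new'] (min_width=18, slack=3)
Line 3: ['one', 'bean', 'vector'] (min_width=15, slack=6)
Line 4: ['silver', 'tired', 'open', 'if'] (min_width=20, slack=1)
Line 5: ['walk', 'cat', 'word', 'brown'] (min_width=19, slack=2)
Line 6: ['up'] (min_width=2, slack=19)

Answer: 2 1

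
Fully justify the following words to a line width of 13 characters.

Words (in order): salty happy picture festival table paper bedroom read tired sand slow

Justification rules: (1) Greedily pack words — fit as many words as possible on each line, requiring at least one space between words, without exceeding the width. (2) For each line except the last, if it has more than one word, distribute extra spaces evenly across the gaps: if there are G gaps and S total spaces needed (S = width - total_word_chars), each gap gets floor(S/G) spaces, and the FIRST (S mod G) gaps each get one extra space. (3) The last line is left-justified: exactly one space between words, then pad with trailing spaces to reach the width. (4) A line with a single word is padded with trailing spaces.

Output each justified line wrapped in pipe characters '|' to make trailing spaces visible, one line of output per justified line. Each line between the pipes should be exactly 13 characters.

Line 1: ['salty', 'happy'] (min_width=11, slack=2)
Line 2: ['picture'] (min_width=7, slack=6)
Line 3: ['festival'] (min_width=8, slack=5)
Line 4: ['table', 'paper'] (min_width=11, slack=2)
Line 5: ['bedroom', 'read'] (min_width=12, slack=1)
Line 6: ['tired', 'sand'] (min_width=10, slack=3)
Line 7: ['slow'] (min_width=4, slack=9)

Answer: |salty   happy|
|picture      |
|festival     |
|table   paper|
|bedroom  read|
|tired    sand|
|slow         |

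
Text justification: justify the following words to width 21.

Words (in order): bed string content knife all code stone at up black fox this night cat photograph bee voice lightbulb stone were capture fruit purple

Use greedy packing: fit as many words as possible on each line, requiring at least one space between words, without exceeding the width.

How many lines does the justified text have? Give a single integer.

Answer: 7

Derivation:
Line 1: ['bed', 'string', 'content'] (min_width=18, slack=3)
Line 2: ['knife', 'all', 'code', 'stone'] (min_width=20, slack=1)
Line 3: ['at', 'up', 'black', 'fox', 'this'] (min_width=20, slack=1)
Line 4: ['night', 'cat', 'photograph'] (min_width=20, slack=1)
Line 5: ['bee', 'voice', 'lightbulb'] (min_width=19, slack=2)
Line 6: ['stone', 'were', 'capture'] (min_width=18, slack=3)
Line 7: ['fruit', 'purple'] (min_width=12, slack=9)
Total lines: 7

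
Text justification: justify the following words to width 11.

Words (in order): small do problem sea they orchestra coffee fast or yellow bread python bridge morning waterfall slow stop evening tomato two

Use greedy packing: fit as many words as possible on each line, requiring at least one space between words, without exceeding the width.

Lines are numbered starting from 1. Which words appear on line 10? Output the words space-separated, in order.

Answer: morning

Derivation:
Line 1: ['small', 'do'] (min_width=8, slack=3)
Line 2: ['problem', 'sea'] (min_width=11, slack=0)
Line 3: ['they'] (min_width=4, slack=7)
Line 4: ['orchestra'] (min_width=9, slack=2)
Line 5: ['coffee', 'fast'] (min_width=11, slack=0)
Line 6: ['or', 'yellow'] (min_width=9, slack=2)
Line 7: ['bread'] (min_width=5, slack=6)
Line 8: ['python'] (min_width=6, slack=5)
Line 9: ['bridge'] (min_width=6, slack=5)
Line 10: ['morning'] (min_width=7, slack=4)
Line 11: ['waterfall'] (min_width=9, slack=2)
Line 12: ['slow', 'stop'] (min_width=9, slack=2)
Line 13: ['evening'] (min_width=7, slack=4)
Line 14: ['tomato', 'two'] (min_width=10, slack=1)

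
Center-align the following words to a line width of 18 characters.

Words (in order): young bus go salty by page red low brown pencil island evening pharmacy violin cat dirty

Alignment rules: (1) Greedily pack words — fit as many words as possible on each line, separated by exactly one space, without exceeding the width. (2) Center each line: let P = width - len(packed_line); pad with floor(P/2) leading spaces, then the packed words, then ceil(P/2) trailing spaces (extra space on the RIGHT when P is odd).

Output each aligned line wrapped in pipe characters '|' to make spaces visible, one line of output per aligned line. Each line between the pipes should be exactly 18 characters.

Line 1: ['young', 'bus', 'go', 'salty'] (min_width=18, slack=0)
Line 2: ['by', 'page', 'red', 'low'] (min_width=15, slack=3)
Line 3: ['brown', 'pencil'] (min_width=12, slack=6)
Line 4: ['island', 'evening'] (min_width=14, slack=4)
Line 5: ['pharmacy', 'violin'] (min_width=15, slack=3)
Line 6: ['cat', 'dirty'] (min_width=9, slack=9)

Answer: |young bus go salty|
| by page red low  |
|   brown pencil   |
|  island evening  |
| pharmacy violin  |
|    cat dirty     |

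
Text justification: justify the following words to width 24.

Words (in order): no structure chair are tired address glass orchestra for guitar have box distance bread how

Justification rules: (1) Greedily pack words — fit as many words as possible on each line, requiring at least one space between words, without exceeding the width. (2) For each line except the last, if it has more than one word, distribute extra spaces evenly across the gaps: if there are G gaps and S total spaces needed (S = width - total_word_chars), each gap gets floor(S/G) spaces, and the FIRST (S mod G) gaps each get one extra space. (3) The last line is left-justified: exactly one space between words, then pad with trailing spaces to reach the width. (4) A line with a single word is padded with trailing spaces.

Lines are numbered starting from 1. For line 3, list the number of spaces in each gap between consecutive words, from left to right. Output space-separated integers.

Answer: 3 3

Derivation:
Line 1: ['no', 'structure', 'chair', 'are'] (min_width=22, slack=2)
Line 2: ['tired', 'address', 'glass'] (min_width=19, slack=5)
Line 3: ['orchestra', 'for', 'guitar'] (min_width=20, slack=4)
Line 4: ['have', 'box', 'distance', 'bread'] (min_width=23, slack=1)
Line 5: ['how'] (min_width=3, slack=21)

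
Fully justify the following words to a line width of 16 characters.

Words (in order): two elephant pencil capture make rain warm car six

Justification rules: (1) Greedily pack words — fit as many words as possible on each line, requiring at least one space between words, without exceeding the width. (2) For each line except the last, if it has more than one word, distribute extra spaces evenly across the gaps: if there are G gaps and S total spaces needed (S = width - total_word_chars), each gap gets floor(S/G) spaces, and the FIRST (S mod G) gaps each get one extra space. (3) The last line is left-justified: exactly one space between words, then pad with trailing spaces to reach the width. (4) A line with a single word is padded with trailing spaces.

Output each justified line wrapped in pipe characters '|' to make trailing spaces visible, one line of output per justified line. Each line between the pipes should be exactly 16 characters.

Line 1: ['two', 'elephant'] (min_width=12, slack=4)
Line 2: ['pencil', 'capture'] (min_width=14, slack=2)
Line 3: ['make', 'rain', 'warm'] (min_width=14, slack=2)
Line 4: ['car', 'six'] (min_width=7, slack=9)

Answer: |two     elephant|
|pencil   capture|
|make  rain  warm|
|car six         |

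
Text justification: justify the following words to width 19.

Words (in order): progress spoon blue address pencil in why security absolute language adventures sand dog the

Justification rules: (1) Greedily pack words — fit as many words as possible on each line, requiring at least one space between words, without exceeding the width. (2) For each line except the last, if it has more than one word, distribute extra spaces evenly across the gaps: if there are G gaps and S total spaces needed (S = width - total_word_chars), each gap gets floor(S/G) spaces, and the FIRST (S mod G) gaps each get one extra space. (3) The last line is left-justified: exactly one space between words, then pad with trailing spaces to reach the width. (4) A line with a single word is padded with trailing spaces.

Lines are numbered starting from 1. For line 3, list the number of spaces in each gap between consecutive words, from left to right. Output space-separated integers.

Line 1: ['progress', 'spoon', 'blue'] (min_width=19, slack=0)
Line 2: ['address', 'pencil', 'in'] (min_width=17, slack=2)
Line 3: ['why', 'security'] (min_width=12, slack=7)
Line 4: ['absolute', 'language'] (min_width=17, slack=2)
Line 5: ['adventures', 'sand', 'dog'] (min_width=19, slack=0)
Line 6: ['the'] (min_width=3, slack=16)

Answer: 8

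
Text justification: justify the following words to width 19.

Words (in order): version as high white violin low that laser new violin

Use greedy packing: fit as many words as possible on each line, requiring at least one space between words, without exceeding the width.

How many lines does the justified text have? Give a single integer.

Line 1: ['version', 'as', 'high'] (min_width=15, slack=4)
Line 2: ['white', 'violin', 'low'] (min_width=16, slack=3)
Line 3: ['that', 'laser', 'new'] (min_width=14, slack=5)
Line 4: ['violin'] (min_width=6, slack=13)
Total lines: 4

Answer: 4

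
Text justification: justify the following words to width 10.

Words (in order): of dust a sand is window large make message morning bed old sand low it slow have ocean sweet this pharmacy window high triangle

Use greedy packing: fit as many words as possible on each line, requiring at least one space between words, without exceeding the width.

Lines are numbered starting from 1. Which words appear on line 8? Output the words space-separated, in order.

Line 1: ['of', 'dust', 'a'] (min_width=9, slack=1)
Line 2: ['sand', 'is'] (min_width=7, slack=3)
Line 3: ['window'] (min_width=6, slack=4)
Line 4: ['large', 'make'] (min_width=10, slack=0)
Line 5: ['message'] (min_width=7, slack=3)
Line 6: ['morning'] (min_width=7, slack=3)
Line 7: ['bed', 'old'] (min_width=7, slack=3)
Line 8: ['sand', 'low'] (min_width=8, slack=2)
Line 9: ['it', 'slow'] (min_width=7, slack=3)
Line 10: ['have', 'ocean'] (min_width=10, slack=0)
Line 11: ['sweet', 'this'] (min_width=10, slack=0)
Line 12: ['pharmacy'] (min_width=8, slack=2)
Line 13: ['window'] (min_width=6, slack=4)
Line 14: ['high'] (min_width=4, slack=6)
Line 15: ['triangle'] (min_width=8, slack=2)

Answer: sand low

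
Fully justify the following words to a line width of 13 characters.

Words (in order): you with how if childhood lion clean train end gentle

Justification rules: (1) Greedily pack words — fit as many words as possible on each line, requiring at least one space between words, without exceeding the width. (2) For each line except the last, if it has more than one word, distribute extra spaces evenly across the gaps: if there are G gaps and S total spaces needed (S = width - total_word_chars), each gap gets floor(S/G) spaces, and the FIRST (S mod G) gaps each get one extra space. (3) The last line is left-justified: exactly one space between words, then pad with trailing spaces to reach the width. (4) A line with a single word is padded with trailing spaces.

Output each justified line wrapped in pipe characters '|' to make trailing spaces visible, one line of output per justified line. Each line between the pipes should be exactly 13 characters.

Answer: |you  with how|
|if  childhood|
|lion    clean|
|train     end|
|gentle       |

Derivation:
Line 1: ['you', 'with', 'how'] (min_width=12, slack=1)
Line 2: ['if', 'childhood'] (min_width=12, slack=1)
Line 3: ['lion', 'clean'] (min_width=10, slack=3)
Line 4: ['train', 'end'] (min_width=9, slack=4)
Line 5: ['gentle'] (min_width=6, slack=7)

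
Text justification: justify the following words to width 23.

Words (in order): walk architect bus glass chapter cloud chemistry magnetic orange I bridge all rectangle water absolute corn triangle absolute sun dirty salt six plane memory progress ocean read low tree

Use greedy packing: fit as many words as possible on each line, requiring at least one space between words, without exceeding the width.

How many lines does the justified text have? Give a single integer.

Line 1: ['walk', 'architect', 'bus'] (min_width=18, slack=5)
Line 2: ['glass', 'chapter', 'cloud'] (min_width=19, slack=4)
Line 3: ['chemistry', 'magnetic'] (min_width=18, slack=5)
Line 4: ['orange', 'I', 'bridge', 'all'] (min_width=19, slack=4)
Line 5: ['rectangle', 'water'] (min_width=15, slack=8)
Line 6: ['absolute', 'corn', 'triangle'] (min_width=22, slack=1)
Line 7: ['absolute', 'sun', 'dirty', 'salt'] (min_width=23, slack=0)
Line 8: ['six', 'plane', 'memory'] (min_width=16, slack=7)
Line 9: ['progress', 'ocean', 'read', 'low'] (min_width=23, slack=0)
Line 10: ['tree'] (min_width=4, slack=19)
Total lines: 10

Answer: 10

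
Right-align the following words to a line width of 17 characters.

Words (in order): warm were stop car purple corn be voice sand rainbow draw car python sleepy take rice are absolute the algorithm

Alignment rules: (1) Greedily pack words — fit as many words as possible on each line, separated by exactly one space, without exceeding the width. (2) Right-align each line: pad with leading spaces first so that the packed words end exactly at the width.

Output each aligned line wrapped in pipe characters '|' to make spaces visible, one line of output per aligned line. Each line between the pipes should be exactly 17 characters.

Answer: |   warm were stop|
|  car purple corn|
|    be voice sand|
| rainbow draw car|
|    python sleepy|
|    take rice are|
|     absolute the|
|        algorithm|

Derivation:
Line 1: ['warm', 'were', 'stop'] (min_width=14, slack=3)
Line 2: ['car', 'purple', 'corn'] (min_width=15, slack=2)
Line 3: ['be', 'voice', 'sand'] (min_width=13, slack=4)
Line 4: ['rainbow', 'draw', 'car'] (min_width=16, slack=1)
Line 5: ['python', 'sleepy'] (min_width=13, slack=4)
Line 6: ['take', 'rice', 'are'] (min_width=13, slack=4)
Line 7: ['absolute', 'the'] (min_width=12, slack=5)
Line 8: ['algorithm'] (min_width=9, slack=8)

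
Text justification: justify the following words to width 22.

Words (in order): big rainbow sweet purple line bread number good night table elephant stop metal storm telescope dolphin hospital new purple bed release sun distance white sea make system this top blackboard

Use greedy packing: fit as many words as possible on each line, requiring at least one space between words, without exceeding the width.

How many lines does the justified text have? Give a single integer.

Line 1: ['big', 'rainbow', 'sweet'] (min_width=17, slack=5)
Line 2: ['purple', 'line', 'bread'] (min_width=17, slack=5)
Line 3: ['number', 'good', 'night'] (min_width=17, slack=5)
Line 4: ['table', 'elephant', 'stop'] (min_width=19, slack=3)
Line 5: ['metal', 'storm', 'telescope'] (min_width=21, slack=1)
Line 6: ['dolphin', 'hospital', 'new'] (min_width=20, slack=2)
Line 7: ['purple', 'bed', 'release', 'sun'] (min_width=22, slack=0)
Line 8: ['distance', 'white', 'sea'] (min_width=18, slack=4)
Line 9: ['make', 'system', 'this', 'top'] (min_width=20, slack=2)
Line 10: ['blackboard'] (min_width=10, slack=12)
Total lines: 10

Answer: 10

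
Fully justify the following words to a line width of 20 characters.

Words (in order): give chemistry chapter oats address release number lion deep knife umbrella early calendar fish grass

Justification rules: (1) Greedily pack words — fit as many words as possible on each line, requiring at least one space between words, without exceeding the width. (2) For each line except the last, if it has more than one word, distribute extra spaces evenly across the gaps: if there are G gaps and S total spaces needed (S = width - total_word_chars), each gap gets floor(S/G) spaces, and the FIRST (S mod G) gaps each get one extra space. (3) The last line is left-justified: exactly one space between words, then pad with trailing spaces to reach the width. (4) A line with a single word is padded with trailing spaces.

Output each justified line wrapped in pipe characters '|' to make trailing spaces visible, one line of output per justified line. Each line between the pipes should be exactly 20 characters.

Answer: |give       chemistry|
|chapter oats address|
|release  number lion|
|deep  knife umbrella|
|early  calendar fish|
|grass               |

Derivation:
Line 1: ['give', 'chemistry'] (min_width=14, slack=6)
Line 2: ['chapter', 'oats', 'address'] (min_width=20, slack=0)
Line 3: ['release', 'number', 'lion'] (min_width=19, slack=1)
Line 4: ['deep', 'knife', 'umbrella'] (min_width=19, slack=1)
Line 5: ['early', 'calendar', 'fish'] (min_width=19, slack=1)
Line 6: ['grass'] (min_width=5, slack=15)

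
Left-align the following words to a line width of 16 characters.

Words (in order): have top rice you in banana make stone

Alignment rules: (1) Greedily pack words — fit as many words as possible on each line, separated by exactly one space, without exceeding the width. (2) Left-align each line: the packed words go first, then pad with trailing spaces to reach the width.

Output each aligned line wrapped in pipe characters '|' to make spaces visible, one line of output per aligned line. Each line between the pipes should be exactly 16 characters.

Answer: |have top rice   |
|you in banana   |
|make stone      |

Derivation:
Line 1: ['have', 'top', 'rice'] (min_width=13, slack=3)
Line 2: ['you', 'in', 'banana'] (min_width=13, slack=3)
Line 3: ['make', 'stone'] (min_width=10, slack=6)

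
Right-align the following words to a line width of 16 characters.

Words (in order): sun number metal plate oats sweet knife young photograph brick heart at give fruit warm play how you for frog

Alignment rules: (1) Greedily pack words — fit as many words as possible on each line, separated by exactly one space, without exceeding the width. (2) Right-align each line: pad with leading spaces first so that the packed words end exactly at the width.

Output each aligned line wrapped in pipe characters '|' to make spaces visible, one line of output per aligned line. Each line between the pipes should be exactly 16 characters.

Line 1: ['sun', 'number', 'metal'] (min_width=16, slack=0)
Line 2: ['plate', 'oats', 'sweet'] (min_width=16, slack=0)
Line 3: ['knife', 'young'] (min_width=11, slack=5)
Line 4: ['photograph', 'brick'] (min_width=16, slack=0)
Line 5: ['heart', 'at', 'give'] (min_width=13, slack=3)
Line 6: ['fruit', 'warm', 'play'] (min_width=15, slack=1)
Line 7: ['how', 'you', 'for', 'frog'] (min_width=16, slack=0)

Answer: |sun number metal|
|plate oats sweet|
|     knife young|
|photograph brick|
|   heart at give|
| fruit warm play|
|how you for frog|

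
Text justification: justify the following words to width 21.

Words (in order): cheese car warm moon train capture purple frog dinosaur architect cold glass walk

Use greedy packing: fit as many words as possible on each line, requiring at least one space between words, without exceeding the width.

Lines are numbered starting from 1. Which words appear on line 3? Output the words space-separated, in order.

Answer: frog dinosaur

Derivation:
Line 1: ['cheese', 'car', 'warm', 'moon'] (min_width=20, slack=1)
Line 2: ['train', 'capture', 'purple'] (min_width=20, slack=1)
Line 3: ['frog', 'dinosaur'] (min_width=13, slack=8)
Line 4: ['architect', 'cold', 'glass'] (min_width=20, slack=1)
Line 5: ['walk'] (min_width=4, slack=17)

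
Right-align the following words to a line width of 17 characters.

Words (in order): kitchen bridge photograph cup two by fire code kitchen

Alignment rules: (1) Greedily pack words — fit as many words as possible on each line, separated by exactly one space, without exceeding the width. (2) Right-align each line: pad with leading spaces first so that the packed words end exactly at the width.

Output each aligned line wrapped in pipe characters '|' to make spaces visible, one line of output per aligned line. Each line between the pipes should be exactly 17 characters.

Line 1: ['kitchen', 'bridge'] (min_width=14, slack=3)
Line 2: ['photograph', 'cup'] (min_width=14, slack=3)
Line 3: ['two', 'by', 'fire', 'code'] (min_width=16, slack=1)
Line 4: ['kitchen'] (min_width=7, slack=10)

Answer: |   kitchen bridge|
|   photograph cup|
| two by fire code|
|          kitchen|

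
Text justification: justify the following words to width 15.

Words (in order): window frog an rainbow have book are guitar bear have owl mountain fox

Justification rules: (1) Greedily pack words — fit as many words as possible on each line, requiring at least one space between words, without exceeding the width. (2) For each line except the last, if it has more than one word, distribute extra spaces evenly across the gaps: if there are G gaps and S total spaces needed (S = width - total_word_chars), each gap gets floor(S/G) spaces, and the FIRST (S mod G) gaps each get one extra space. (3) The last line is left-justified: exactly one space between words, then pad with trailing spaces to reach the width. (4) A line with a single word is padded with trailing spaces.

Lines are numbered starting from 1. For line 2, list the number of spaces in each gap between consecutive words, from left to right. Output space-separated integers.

Answer: 4

Derivation:
Line 1: ['window', 'frog', 'an'] (min_width=14, slack=1)
Line 2: ['rainbow', 'have'] (min_width=12, slack=3)
Line 3: ['book', 'are', 'guitar'] (min_width=15, slack=0)
Line 4: ['bear', 'have', 'owl'] (min_width=13, slack=2)
Line 5: ['mountain', 'fox'] (min_width=12, slack=3)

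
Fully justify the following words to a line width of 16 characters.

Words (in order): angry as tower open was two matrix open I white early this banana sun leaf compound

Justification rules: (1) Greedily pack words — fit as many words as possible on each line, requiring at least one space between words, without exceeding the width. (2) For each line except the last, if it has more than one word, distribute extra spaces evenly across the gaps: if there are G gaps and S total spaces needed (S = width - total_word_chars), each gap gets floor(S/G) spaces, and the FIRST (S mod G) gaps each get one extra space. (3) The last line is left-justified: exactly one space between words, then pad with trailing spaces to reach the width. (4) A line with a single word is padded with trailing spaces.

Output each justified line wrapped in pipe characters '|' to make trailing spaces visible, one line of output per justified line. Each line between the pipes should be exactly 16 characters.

Line 1: ['angry', 'as', 'tower'] (min_width=14, slack=2)
Line 2: ['open', 'was', 'two'] (min_width=12, slack=4)
Line 3: ['matrix', 'open', 'I'] (min_width=13, slack=3)
Line 4: ['white', 'early', 'this'] (min_width=16, slack=0)
Line 5: ['banana', 'sun', 'leaf'] (min_width=15, slack=1)
Line 6: ['compound'] (min_width=8, slack=8)

Answer: |angry  as  tower|
|open   was   two|
|matrix   open  I|
|white early this|
|banana  sun leaf|
|compound        |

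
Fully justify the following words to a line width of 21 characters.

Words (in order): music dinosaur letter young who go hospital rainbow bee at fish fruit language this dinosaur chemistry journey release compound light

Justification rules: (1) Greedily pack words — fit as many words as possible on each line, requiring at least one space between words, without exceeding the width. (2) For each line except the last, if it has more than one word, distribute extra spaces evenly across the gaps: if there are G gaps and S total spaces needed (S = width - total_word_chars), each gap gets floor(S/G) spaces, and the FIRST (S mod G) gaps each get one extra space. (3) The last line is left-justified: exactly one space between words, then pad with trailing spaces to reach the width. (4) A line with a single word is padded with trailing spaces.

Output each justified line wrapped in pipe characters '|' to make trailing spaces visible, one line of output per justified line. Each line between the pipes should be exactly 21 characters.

Answer: |music dinosaur letter|
|young who go hospital|
|rainbow  bee  at fish|
|fruit  language  this|
|dinosaur    chemistry|
|journey       release|
|compound light       |

Derivation:
Line 1: ['music', 'dinosaur', 'letter'] (min_width=21, slack=0)
Line 2: ['young', 'who', 'go', 'hospital'] (min_width=21, slack=0)
Line 3: ['rainbow', 'bee', 'at', 'fish'] (min_width=19, slack=2)
Line 4: ['fruit', 'language', 'this'] (min_width=19, slack=2)
Line 5: ['dinosaur', 'chemistry'] (min_width=18, slack=3)
Line 6: ['journey', 'release'] (min_width=15, slack=6)
Line 7: ['compound', 'light'] (min_width=14, slack=7)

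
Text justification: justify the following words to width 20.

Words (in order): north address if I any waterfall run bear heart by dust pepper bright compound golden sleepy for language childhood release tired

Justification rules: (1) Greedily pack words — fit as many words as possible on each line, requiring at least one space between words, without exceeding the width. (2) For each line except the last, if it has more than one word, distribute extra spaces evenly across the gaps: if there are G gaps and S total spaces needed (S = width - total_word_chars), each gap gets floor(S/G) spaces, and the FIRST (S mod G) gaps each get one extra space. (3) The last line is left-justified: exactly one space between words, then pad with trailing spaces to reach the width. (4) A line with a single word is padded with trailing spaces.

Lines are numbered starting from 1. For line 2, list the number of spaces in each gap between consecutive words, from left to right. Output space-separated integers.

Answer: 3 2

Derivation:
Line 1: ['north', 'address', 'if', 'I'] (min_width=18, slack=2)
Line 2: ['any', 'waterfall', 'run'] (min_width=17, slack=3)
Line 3: ['bear', 'heart', 'by', 'dust'] (min_width=18, slack=2)
Line 4: ['pepper', 'bright'] (min_width=13, slack=7)
Line 5: ['compound', 'golden'] (min_width=15, slack=5)
Line 6: ['sleepy', 'for', 'language'] (min_width=19, slack=1)
Line 7: ['childhood', 'release'] (min_width=17, slack=3)
Line 8: ['tired'] (min_width=5, slack=15)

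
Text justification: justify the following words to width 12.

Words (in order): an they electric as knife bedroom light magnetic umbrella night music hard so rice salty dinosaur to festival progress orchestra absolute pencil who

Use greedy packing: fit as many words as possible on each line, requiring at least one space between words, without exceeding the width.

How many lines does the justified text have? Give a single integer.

Line 1: ['an', 'they'] (min_width=7, slack=5)
Line 2: ['electric', 'as'] (min_width=11, slack=1)
Line 3: ['knife'] (min_width=5, slack=7)
Line 4: ['bedroom'] (min_width=7, slack=5)
Line 5: ['light'] (min_width=5, slack=7)
Line 6: ['magnetic'] (min_width=8, slack=4)
Line 7: ['umbrella'] (min_width=8, slack=4)
Line 8: ['night', 'music'] (min_width=11, slack=1)
Line 9: ['hard', 'so', 'rice'] (min_width=12, slack=0)
Line 10: ['salty'] (min_width=5, slack=7)
Line 11: ['dinosaur', 'to'] (min_width=11, slack=1)
Line 12: ['festival'] (min_width=8, slack=4)
Line 13: ['progress'] (min_width=8, slack=4)
Line 14: ['orchestra'] (min_width=9, slack=3)
Line 15: ['absolute'] (min_width=8, slack=4)
Line 16: ['pencil', 'who'] (min_width=10, slack=2)
Total lines: 16

Answer: 16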